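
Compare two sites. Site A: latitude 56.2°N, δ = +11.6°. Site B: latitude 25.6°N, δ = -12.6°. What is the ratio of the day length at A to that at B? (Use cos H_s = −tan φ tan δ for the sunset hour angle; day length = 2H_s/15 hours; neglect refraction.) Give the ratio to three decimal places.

A: H_s = arccos(−tan 56.2° · tan 11.6°) = 107.86°, so 2H_s/15 = 14.3813 h.
B: H_s = arccos(−tan 25.6° · tan -12.6°) = 83.85°, so 2H_s/15 = 11.1800 h.
Ratio A/B = 14.3813 / 11.1800 = 1.2863.

1.286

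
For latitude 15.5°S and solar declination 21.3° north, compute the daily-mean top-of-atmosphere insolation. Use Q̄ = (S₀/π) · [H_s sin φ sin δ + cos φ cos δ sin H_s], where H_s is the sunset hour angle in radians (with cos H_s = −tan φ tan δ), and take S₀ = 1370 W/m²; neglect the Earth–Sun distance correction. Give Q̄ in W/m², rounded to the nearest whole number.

327 W/m²

The sunset hour angle satisfies cos H_s = −tan φ tan δ = 0.1081, giving H_s = 83.79°. In radians, H_s = 1.4624.
H_s sin φ sin δ = 1.4624 × -0.2672 × 0.3633 = -0.1420.
cos φ cos δ sin H_s = 0.9636 × 0.9317 × 0.9941 = 0.8925.
Q̄ = (1370/π) × (-0.1420 + 0.8925) = 436.08 × 0.7505 = 327.28 W/m².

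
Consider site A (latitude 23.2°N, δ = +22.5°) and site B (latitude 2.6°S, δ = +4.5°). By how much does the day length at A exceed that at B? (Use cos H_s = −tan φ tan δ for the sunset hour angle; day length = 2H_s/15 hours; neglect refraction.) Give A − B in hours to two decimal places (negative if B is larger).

+1.39 h

A: H_s = arccos(−tan 23.2° · tan 22.5°) = 100.23°, so 2H_s/15 = 13.3640 h.
B: H_s = arccos(−tan -2.6° · tan 4.5°) = 89.80°, so 2H_s/15 = 11.9733 h.
A − B = 13.3640 − 11.9733 = 1.3907 h.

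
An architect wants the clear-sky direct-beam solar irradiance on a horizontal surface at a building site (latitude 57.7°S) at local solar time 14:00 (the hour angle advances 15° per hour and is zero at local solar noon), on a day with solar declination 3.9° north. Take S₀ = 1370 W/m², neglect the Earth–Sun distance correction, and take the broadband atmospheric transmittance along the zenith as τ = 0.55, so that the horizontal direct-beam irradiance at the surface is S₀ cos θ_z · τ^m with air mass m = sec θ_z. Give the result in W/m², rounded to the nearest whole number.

126 W/m²

Hour angle H = 15° × (14 − 12) = 30.00°.
cos θ_z = sin φ sin δ + cos φ cos δ cos H = (-0.8453)(0.0680) + (0.5344)(0.9977)(0.8660) = 0.4042.
Air mass m = 1/cos θ_z = 1/0.4042 = 2.474; τ^m = 0.55^2.474 = 0.2279.
Surface direct beam = 1370 × 0.4042 × 0.2279 = 126.20 W/m².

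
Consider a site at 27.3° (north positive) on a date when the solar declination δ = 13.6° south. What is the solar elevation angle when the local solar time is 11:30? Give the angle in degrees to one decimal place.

48.5°

Hour angle H = 15° × (11.5 − 12) = -7.50°.
cos θ_z = sin(27.3°) sin(-13.6°) + cos(27.3°) cos(-13.6°) cos(-7.50°) = -0.1078 + 0.8563 = 0.7485.
θ_z = arccos(0.7485) = 41.54°, so the elevation is 90° − 41.54° = 48.46°.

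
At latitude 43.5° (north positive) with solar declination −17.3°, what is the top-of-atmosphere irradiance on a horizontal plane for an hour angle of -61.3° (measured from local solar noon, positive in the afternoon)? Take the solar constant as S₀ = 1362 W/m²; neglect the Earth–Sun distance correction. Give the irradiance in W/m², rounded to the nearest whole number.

174 W/m²

With φ = 43.5°, δ = -17.3°, H = -61.30°: sin φ sin δ = -0.2047, cos φ cos δ cos H = 0.3326, so cos θ_z = 0.1279.
Top-of-atmosphere irradiance = S₀ cos θ_z = 1362 × 0.1279 = 174.20 W/m².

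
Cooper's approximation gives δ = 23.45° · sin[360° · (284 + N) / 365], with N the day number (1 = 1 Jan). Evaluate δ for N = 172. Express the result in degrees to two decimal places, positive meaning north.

360 × (284 + 172) / 365 = 449.753°; sin(449.753°) = 1.0000.
δ = 23.45 × 1.0000 = 23.450° ≈ +23.45°.

+23.45°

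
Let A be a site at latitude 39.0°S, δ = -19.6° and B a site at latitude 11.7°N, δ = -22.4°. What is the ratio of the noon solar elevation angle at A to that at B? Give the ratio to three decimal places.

A: 90° − |-39.0 − (-19.6)| = 70.60°.
B: 90° − |11.7 − (-22.4)| = 55.90°.
Ratio A/B = 70.6000 / 55.9000 = 1.2630.

1.263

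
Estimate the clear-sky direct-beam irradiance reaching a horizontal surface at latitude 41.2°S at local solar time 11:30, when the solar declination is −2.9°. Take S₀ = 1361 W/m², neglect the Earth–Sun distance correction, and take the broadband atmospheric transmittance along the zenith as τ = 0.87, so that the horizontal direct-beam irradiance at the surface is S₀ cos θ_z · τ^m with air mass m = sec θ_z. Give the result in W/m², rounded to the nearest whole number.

Hour angle H = 15° × (11.5 − 12) = -7.50°.
cos θ_z = sin φ sin δ + cos φ cos δ cos H = (-0.6587)(-0.0506) + (0.7524)(0.9987)(0.9914) = 0.7783.
Air mass m = 1/cos θ_z = 1/0.7783 = 1.285; τ^m = 0.87^1.285 = 0.8361.
Surface direct beam = 1361 × 0.7783 × 0.8361 = 885.65 W/m².

886 W/m²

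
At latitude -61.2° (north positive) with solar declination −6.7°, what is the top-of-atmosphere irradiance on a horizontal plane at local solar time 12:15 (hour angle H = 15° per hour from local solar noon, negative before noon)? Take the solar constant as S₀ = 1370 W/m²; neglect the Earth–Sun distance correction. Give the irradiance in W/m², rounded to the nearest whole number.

794 W/m²

Hour angle H = 15° × (12.25 − 12) = 3.75°.
cos θ_z = sin φ sin δ + cos φ cos δ cos H = (-0.8763)(-0.1167) + (0.4818)(0.9932)(0.9979) = 0.5798.
Top-of-atmosphere irradiance = S₀ cos θ_z = 1370 × 0.5798 = 794.33 W/m².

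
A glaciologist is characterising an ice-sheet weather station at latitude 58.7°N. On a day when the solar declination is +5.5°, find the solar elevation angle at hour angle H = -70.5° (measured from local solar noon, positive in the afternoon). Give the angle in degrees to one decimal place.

cos θ_z = sin φ sin δ + cos φ cos δ cos H = (0.8545)(0.0958) + (0.5195)(0.9954)(0.3338) = 0.2545.
θ_z = arccos(0.2545) = 75.26°, so the elevation is 90° − 75.26° = 14.74°.

14.7°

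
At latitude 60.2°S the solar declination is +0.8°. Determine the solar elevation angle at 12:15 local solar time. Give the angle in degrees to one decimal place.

Hour angle H = 15° × (12.25 − 12) = 3.75°.
cos θ_z = sin φ sin δ + cos φ cos δ cos H = (-0.8678)(0.0140) + (0.4970)(0.9999)(0.9979) = 0.4838.
θ_z = arccos(0.4838) = 61.07°, so the elevation is 90° − 61.07° = 28.93°.

28.9°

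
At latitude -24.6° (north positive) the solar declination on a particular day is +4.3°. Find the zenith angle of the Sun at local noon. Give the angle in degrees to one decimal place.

28.9°

At local solar noon the hour angle is zero, so the zenith angle is |φ − δ| = |-24.6° − (4.3°)| = 28.9°.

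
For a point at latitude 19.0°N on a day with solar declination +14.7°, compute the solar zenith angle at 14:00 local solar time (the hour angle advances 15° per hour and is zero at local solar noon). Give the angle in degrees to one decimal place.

29.0°

Hour angle H = 15° × (14 − 12) = 30.00°.
cos θ_z = sin(19.0°) sin(14.7°) + cos(19.0°) cos(14.7°) cos(30.00°) = 0.0826 + 0.7920 = 0.8746.
θ_z = arccos(0.8746) = 29.00°.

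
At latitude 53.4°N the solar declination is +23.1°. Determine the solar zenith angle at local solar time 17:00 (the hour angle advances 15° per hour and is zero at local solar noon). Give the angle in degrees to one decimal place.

Hour angle H = 15° × (17 − 12) = 75.00°.
With φ = 53.4°, δ = 23.1°, H = 75.00°: sin φ sin δ = 0.3150, cos φ cos δ cos H = 0.1419, so cos θ_z = 0.4569.
θ_z = arccos(0.4569) = 62.81°.

62.8°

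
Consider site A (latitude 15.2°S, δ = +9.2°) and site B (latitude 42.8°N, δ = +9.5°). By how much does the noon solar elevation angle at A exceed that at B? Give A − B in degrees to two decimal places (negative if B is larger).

+8.90°

A: 90° − |-15.2 − (9.2)| = 65.60°.
B: 90° − |42.8 − (9.5)| = 56.70°.
A − B = 65.60 − 56.70 = 8.90°.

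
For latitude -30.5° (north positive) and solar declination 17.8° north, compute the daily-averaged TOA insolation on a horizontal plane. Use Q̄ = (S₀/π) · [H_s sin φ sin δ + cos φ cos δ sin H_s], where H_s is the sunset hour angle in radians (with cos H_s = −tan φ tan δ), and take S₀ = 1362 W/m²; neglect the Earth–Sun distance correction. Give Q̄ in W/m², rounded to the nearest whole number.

−tan φ tan δ = −(-0.5890)(0.3211) = 0.1891; H_s = arccos(0.1891) = 79.10°. In radians, H_s = 1.3806.
H_s sin φ sin δ = 1.3806 × -0.5075 × 0.3057 = -0.2142.
cos φ cos δ sin H_s = 0.8616 × 0.9521 × 0.9820 = 0.8056.
Q̄ = (1362/π) × (-0.2142 + 0.8056) = 433.54 × 0.5914 = 256.40 W/m².

256 W/m²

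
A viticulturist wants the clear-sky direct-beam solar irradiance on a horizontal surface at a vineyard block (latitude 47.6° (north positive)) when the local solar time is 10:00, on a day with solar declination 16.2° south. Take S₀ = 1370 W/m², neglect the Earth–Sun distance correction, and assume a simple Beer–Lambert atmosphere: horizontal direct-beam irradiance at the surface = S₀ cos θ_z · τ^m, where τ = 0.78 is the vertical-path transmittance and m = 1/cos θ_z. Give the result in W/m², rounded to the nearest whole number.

Hour angle H = 15° × (10 − 12) = -30.00°.
cos θ_z = sin(47.6°) sin(-16.2°) + cos(47.6°) cos(-16.2°) cos(-30.00°) = -0.2060 + 0.5608 = 0.3548.
Air mass m = 1/cos θ_z = 1/0.3548 = 2.818; τ^m = 0.78^2.818 = 0.4965.
Surface direct beam = 1370 × 0.3548 × 0.4965 = 241.34 W/m².

241 W/m²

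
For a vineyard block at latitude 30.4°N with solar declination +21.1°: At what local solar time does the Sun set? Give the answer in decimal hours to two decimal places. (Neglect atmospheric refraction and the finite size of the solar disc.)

18.87 h

−tan φ tan δ = −(0.5867)(0.3859) = -0.2264; H_s = arccos(-0.2264) = 103.09°.
Sunset is at 12 + H_s/15 = 12 + 6.873 = 18.873 h local solar time.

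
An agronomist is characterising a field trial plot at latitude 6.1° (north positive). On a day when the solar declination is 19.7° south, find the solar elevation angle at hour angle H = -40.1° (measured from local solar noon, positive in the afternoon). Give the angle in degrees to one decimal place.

42.9°

With φ = 6.1°, δ = -19.7°, H = -40.10°: sin φ sin δ = -0.0358, cos φ cos δ cos H = 0.7161, so cos θ_z = 0.6803.
θ_z = arccos(0.6803) = 47.13°, so the elevation is 90° − 47.13° = 42.87°.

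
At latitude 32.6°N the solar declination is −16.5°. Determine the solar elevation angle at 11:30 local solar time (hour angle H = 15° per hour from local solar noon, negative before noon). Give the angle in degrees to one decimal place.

Hour angle H = 15° × (11.5 − 12) = -7.50°.
With φ = 32.6°, δ = -16.5°, H = -7.50°: sin φ sin δ = -0.1530, cos φ cos δ cos H = 0.8008, so cos θ_z = 0.6478.
θ_z = arccos(0.6478) = 49.62°, so the elevation is 90° − 49.62° = 40.38°.

40.4°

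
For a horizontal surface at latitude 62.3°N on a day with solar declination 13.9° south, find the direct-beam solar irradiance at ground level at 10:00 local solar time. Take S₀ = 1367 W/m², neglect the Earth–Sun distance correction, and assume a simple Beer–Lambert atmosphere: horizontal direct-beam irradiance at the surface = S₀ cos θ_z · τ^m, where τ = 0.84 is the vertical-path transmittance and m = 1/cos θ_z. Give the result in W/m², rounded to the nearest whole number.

91 W/m²

Hour angle H = 15° × (10 − 12) = -30.00°.
cos θ_z = sin φ sin δ + cos φ cos δ cos H = (0.8854)(-0.2402) + (0.4648)(0.9707)(0.8660) = 0.1780.
Air mass m = 1/cos θ_z = 1/0.1780 = 5.618; τ^m = 0.84^5.618 = 0.3755.
Surface direct beam = 1367 × 0.1780 × 0.3755 = 91.37 W/m².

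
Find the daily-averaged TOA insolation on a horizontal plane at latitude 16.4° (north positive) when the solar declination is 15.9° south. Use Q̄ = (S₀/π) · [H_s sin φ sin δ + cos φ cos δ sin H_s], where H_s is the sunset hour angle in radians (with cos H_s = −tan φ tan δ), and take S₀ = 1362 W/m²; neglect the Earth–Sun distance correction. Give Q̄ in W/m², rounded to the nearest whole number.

349 W/m²

cos H_s = −tan(16.4°) · tan(-15.9°) = 0.0838, so H_s = arccos(0.0838) = 85.19°. In radians, H_s = 1.4868.
H_s sin φ sin δ = 1.4868 × 0.2823 × -0.2740 = -0.1150.
cos φ cos δ sin H_s = 0.9593 × 0.9617 × 0.9965 = 0.9193.
Q̄ = (1362/π) × (-0.1150 + 0.9193) = 433.54 × 0.8043 = 348.70 W/m².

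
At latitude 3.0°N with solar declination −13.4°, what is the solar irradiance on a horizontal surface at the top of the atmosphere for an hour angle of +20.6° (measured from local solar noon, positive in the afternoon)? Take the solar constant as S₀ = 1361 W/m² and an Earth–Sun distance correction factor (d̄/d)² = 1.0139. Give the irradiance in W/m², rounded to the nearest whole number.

1238 W/m²

cos θ_z = sin φ sin δ + cos φ cos δ cos H = (0.0523)(-0.2317) + (0.9986)(0.9728)(0.9361) = 0.8972.
Top-of-atmosphere irradiance = S₀ (d̄/d)² cos θ_z = 1361 × 1.0139 × 0.8972 = 1238.06 W/m².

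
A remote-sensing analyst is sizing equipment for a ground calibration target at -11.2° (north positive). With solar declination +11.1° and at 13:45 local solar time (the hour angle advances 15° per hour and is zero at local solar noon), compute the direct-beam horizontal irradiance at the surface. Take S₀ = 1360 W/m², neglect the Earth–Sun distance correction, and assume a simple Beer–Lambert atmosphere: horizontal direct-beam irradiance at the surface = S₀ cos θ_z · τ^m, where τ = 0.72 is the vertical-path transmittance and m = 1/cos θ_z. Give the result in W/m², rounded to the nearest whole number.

755 W/m²

Hour angle H = 15° × (13.75 − 12) = 26.25°.
cos θ_z = sin φ sin δ + cos φ cos δ cos H = (-0.1942)(0.1925) + (0.9810)(0.9813)(0.8969) = 0.8260.
Air mass m = 1/cos θ_z = 1/0.8260 = 1.211; τ^m = 0.72^1.211 = 0.6718.
Surface direct beam = 1360 × 0.8260 × 0.6718 = 754.67 W/m².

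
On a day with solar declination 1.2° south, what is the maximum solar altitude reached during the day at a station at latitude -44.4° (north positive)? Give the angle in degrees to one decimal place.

At local solar noon the hour angle is zero, so the elevation is 90° − |φ − δ| = 90° − |-44.4° − (-1.2°)| = 90° − 43.2° = 46.8°.

46.8°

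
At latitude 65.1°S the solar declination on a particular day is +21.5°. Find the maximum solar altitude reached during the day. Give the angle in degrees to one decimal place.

3.4°

At local solar noon the hour angle is zero, so the elevation is 90° − |φ − δ| = 90° − |-65.1° − (21.5°)| = 90° − 86.6° = 3.4°.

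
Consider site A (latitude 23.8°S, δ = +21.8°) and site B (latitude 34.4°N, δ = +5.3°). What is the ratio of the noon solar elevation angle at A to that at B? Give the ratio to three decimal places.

A: 90° − |-23.8 − (21.8)| = 44.40°.
B: 90° − |34.4 − (5.3)| = 60.90°.
Ratio A/B = 44.4000 / 60.9000 = 0.7291.

0.729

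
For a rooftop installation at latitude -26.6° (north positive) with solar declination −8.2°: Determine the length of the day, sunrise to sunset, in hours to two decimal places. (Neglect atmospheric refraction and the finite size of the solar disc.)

cos H_s = −tan(-26.6°) · tan(-8.2°) = -0.0722, so H_s = arccos(-0.0722) = 94.14°.
Day length = 2 H_s / 15° h⁻¹ = 188.28° / 15 = 12.552 h.

12.55 hours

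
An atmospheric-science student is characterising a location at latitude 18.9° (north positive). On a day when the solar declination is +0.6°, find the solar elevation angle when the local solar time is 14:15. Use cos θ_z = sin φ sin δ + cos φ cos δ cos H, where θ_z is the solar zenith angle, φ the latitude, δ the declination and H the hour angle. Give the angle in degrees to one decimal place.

Hour angle H = 15° × (14.25 − 12) = 33.75°.
cos θ_z = sin(18.9°) sin(0.6°) + cos(18.9°) cos(0.6°) cos(33.75°) = 0.0034 + 0.7866 = 0.7900.
θ_z = arccos(0.7900) = 37.81°, so the elevation is 90° − 37.81° = 52.19°.

52.2°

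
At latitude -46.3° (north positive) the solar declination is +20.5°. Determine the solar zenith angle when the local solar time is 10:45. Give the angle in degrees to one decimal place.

Hour angle H = 15° × (10.75 − 12) = -18.75°.
With φ = -46.3°, δ = 20.5°, H = -18.75°: sin φ sin δ = -0.2532, cos φ cos δ cos H = 0.6128, so cos θ_z = 0.3596.
θ_z = arccos(0.3596) = 68.92°.

68.9°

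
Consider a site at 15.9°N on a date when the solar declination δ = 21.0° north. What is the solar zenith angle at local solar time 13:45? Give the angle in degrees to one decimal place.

Hour angle H = 15° × (13.75 − 12) = 26.25°.
With φ = 15.9°, δ = 21.0°, H = 26.25°: sin φ sin δ = 0.0982, cos φ cos δ cos H = 0.8053, so cos θ_z = 0.9035.
θ_z = arccos(0.9035) = 25.38°.

25.4°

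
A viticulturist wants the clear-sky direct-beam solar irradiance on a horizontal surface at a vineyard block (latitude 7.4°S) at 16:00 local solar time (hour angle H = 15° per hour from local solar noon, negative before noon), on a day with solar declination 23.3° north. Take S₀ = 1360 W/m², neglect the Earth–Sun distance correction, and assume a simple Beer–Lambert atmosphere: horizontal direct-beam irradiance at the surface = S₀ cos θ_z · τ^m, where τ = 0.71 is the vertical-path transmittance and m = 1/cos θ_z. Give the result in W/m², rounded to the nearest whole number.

236 W/m²

Hour angle H = 15° × (16 − 12) = 60.00°.
cos θ_z = sin φ sin δ + cos φ cos δ cos H = (-0.1288)(0.3955) + (0.9917)(0.9184)(0.5000) = 0.4044.
Air mass m = 1/cos θ_z = 1/0.4044 = 2.473; τ^m = 0.71^2.473 = 0.4287.
Surface direct beam = 1360 × 0.4044 × 0.4287 = 235.78 W/m².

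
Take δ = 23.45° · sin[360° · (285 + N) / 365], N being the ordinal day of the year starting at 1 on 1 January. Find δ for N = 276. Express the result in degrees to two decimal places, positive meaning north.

360 × (285 + 276) / 365 = 553.315°; sin(553.315°) = -0.2303.
δ = 23.45 × -0.2303 = -5.401° ≈ -5.40°.

-5.40°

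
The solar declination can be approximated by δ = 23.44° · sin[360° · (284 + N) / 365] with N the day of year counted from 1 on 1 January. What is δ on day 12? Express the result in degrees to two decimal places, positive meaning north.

-21.74°

360 × (284 + 12) / 365 = 291.945°; sin(291.945°) = -0.9275.
δ = 23.44 × -0.9275 = -21.741° ≈ -21.74°.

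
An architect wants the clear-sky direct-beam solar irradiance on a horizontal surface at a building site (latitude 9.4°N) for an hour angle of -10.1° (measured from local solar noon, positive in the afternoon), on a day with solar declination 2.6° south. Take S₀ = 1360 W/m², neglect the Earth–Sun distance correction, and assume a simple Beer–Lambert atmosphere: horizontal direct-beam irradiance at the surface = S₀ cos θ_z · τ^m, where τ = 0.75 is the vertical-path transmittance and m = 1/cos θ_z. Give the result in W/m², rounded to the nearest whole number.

cos θ_z = sin φ sin δ + cos φ cos δ cos H = (0.1633)(-0.0454) + (0.9866)(0.9990)(0.9845) = 0.9629.
Air mass m = 1/cos θ_z = 1/0.9629 = 1.039; τ^m = 0.75^1.039 = 0.7416.
Surface direct beam = 1360 × 0.9629 × 0.7416 = 971.16 W/m².

971 W/m²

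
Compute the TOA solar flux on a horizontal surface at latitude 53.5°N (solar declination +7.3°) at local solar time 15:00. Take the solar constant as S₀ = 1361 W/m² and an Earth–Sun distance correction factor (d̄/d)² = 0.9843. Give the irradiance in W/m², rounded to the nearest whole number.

696 W/m²

Hour angle H = 15° × (15 − 12) = 45.00°.
cos θ_z = sin(53.5°) sin(7.3°) + cos(53.5°) cos(7.3°) cos(45.00°) = 0.1021 + 0.4172 = 0.5193.
Top-of-atmosphere irradiance = S₀ (d̄/d)² cos θ_z = 1361 × 0.9843 × 0.5193 = 695.67 W/m².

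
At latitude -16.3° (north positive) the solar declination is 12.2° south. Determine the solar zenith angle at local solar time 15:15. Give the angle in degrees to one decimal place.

47.3°

Hour angle H = 15° × (15.25 − 12) = 48.75°.
cos θ_z = sin φ sin δ + cos φ cos δ cos H = (-0.2807)(-0.2113) + (0.9598)(0.9774)(0.6593) = 0.6778.
θ_z = arccos(0.6778) = 47.33°.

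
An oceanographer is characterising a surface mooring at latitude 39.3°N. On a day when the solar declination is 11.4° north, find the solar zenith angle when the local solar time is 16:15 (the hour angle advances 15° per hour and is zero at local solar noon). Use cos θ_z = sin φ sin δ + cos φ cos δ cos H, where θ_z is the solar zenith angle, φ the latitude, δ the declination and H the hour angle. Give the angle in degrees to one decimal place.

Hour angle H = 15° × (16.25 − 12) = 63.75°.
cos θ_z = sin φ sin δ + cos φ cos δ cos H = (0.6334)(0.1977) + (0.7738)(0.9803)(0.4423) = 0.4607.
θ_z = arccos(0.4607) = 62.57°.

62.6°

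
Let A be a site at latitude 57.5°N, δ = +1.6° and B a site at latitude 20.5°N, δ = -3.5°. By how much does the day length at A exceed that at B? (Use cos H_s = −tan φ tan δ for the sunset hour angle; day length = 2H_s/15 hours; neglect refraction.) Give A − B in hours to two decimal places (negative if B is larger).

+0.51 h

A: H_s = arccos(−tan 57.5° · tan 1.6°) = 92.51°, so 2H_s/15 = 12.3347 h.
B: H_s = arccos(−tan 20.5° · tan -3.5°) = 88.69°, so 2H_s/15 = 11.8253 h.
A − B = 12.3347 − 11.8253 = 0.5094 h.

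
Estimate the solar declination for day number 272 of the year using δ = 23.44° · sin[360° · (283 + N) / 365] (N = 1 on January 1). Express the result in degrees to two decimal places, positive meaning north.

-3.02°

360 × (283 + 272) / 365 = 547.397°; sin(547.397°) = -0.1287.
δ = 23.44 × -0.1287 = -3.017° ≈ -3.02°.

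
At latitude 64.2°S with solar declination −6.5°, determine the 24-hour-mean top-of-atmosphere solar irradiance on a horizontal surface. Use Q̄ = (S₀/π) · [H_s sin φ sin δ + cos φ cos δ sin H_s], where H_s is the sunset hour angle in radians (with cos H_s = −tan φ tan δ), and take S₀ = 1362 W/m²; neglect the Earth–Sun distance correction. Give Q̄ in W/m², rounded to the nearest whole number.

cos H_s = −tan(-64.2°) · tan(-6.5°) = -0.2357, so H_s = arccos(-0.2357) = 103.63°. In radians, H_s = 1.8087.
H_s sin φ sin δ = 1.8087 × -0.9003 × -0.1132 = 0.1843.
cos φ cos δ sin H_s = 0.4352 × 0.9936 × 0.9718 = 0.4202.
Q̄ = (1362/π) × (0.1843 + 0.4202) = 433.54 × 0.6045 = 262.07 W/m².

262 W/m²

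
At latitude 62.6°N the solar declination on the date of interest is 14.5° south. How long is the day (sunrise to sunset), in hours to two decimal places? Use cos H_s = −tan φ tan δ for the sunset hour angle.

The sunset hour angle satisfies cos H_s = −tan φ tan δ = 0.4989, giving H_s = 60.07°.
Day length = 2 H_s / 15° h⁻¹ = 120.14° / 15 = 8.009 h.

8.01 hours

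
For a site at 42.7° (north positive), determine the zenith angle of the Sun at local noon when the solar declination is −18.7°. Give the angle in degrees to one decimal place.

61.4°

At local solar noon the hour angle is zero, so the zenith angle is |φ − δ| = |42.7° − (-18.7°)| = 61.4°.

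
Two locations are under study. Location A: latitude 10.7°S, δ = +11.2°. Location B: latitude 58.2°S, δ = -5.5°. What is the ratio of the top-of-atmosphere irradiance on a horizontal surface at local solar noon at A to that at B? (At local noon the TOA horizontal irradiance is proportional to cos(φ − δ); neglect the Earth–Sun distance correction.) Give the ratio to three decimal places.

1.531

A: cos θ_z = cos(-10.7° − (11.2°)) = 0.9278.
B: cos θ_z = cos(-58.2° − (-5.5°)) = 0.6060.
Ratio A/B = 0.9278 / 0.6060 = 1.5310.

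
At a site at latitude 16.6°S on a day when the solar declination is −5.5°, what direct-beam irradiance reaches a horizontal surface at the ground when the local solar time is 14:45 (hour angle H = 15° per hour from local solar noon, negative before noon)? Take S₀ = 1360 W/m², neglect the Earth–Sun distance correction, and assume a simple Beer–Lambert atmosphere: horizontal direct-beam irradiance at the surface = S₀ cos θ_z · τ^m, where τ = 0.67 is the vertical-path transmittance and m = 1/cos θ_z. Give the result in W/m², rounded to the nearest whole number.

591 W/m²

Hour angle H = 15° × (14.75 − 12) = 41.25°.
cos θ_z = sin(-16.6°) sin(-5.5°) + cos(-16.6°) cos(-5.5°) cos(41.25°) = 0.0274 + 0.7172 = 0.7446.
Air mass m = 1/cos θ_z = 1/0.7446 = 1.343; τ^m = 0.67^1.343 = 0.5840.
Surface direct beam = 1360 × 0.7446 × 0.5840 = 591.39 W/m².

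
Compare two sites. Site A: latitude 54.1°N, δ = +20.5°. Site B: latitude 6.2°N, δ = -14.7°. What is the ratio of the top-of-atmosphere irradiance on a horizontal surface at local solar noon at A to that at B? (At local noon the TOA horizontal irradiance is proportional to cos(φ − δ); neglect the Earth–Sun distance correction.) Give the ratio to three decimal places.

0.892

A: cos θ_z = cos(54.1° − (20.5°)) = 0.8329.
B: cos θ_z = cos(6.2° − (-14.7°)) = 0.9342.
Ratio A/B = 0.8329 / 0.9342 = 0.8916.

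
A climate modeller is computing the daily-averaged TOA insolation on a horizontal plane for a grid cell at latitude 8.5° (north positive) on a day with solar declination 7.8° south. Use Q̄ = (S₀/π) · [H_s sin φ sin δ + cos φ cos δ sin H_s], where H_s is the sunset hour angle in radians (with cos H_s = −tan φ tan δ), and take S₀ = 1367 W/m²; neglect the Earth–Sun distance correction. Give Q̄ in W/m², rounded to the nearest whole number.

The sunset hour angle satisfies cos H_s = −tan φ tan δ = 0.0205, giving H_s = 88.83°. In radians, H_s = 1.5504.
H_s sin φ sin δ = 1.5504 × 0.1478 × -0.1357 = -0.0311.
cos φ cos δ sin H_s = 0.9890 × 0.9907 × 0.9998 = 0.9796.
Q̄ = (1367/π) × (-0.0311 + 0.9796) = 435.13 × 0.9485 = 412.72 W/m².

413 W/m²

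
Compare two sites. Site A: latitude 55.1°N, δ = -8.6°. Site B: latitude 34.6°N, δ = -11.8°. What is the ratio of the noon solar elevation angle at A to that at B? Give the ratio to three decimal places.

0.603

A: 90° − |55.1 − (-8.6)| = 26.30°.
B: 90° − |34.6 − (-11.8)| = 43.60°.
Ratio A/B = 26.3000 / 43.6000 = 0.6032.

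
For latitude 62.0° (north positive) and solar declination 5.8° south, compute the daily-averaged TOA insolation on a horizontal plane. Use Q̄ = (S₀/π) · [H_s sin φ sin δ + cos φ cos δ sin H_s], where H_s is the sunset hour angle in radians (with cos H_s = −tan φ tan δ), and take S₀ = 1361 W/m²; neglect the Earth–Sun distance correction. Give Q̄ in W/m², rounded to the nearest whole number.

145 W/m²

cos H_s = −tan(62.0°) · tan(-5.8°) = 0.1910, so H_s = arccos(0.1910) = 78.99°. In radians, H_s = 1.3786.
H_s sin φ sin δ = 1.3786 × 0.8829 × -0.1011 = -0.1231.
cos φ cos δ sin H_s = 0.4695 × 0.9949 × 0.9816 = 0.4585.
Q̄ = (1361/π) × (-0.1231 + 0.4585) = 433.22 × 0.3354 = 145.30 W/m².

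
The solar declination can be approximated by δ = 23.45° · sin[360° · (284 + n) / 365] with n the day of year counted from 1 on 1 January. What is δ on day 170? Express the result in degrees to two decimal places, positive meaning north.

+23.43°

360 × (284 + 170) / 365 = 447.781°; sin(447.781°) = 0.9993.
δ = 23.45 × 0.9993 = 23.434° ≈ +23.43°.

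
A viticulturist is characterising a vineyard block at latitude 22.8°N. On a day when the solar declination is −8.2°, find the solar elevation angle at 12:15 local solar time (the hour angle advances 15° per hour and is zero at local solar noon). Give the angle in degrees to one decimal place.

58.8°

Hour angle H = 15° × (12.25 − 12) = 3.75°.
With φ = 22.8°, δ = -8.2°, H = 3.75°: sin φ sin δ = -0.0553, cos φ cos δ cos H = 0.9105, so cos θ_z = 0.8552.
θ_z = arccos(0.8552) = 31.22°, so the elevation is 90° − 31.22° = 58.78°.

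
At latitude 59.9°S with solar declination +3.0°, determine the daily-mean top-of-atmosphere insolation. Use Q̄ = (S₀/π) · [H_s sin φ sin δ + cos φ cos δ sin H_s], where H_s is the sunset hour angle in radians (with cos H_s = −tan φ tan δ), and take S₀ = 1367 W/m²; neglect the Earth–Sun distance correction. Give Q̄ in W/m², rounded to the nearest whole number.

−tan φ tan δ = −(-1.7251)(0.0524) = 0.0904; H_s = arccos(0.0904) = 84.81°. In radians, H_s = 1.4802.
H_s sin φ sin δ = 1.4802 × -0.8652 × 0.0523 = -0.0670.
cos φ cos δ sin H_s = 0.5015 × 0.9986 × 0.9959 = 0.4987.
Q̄ = (1367/π) × (-0.0670 + 0.4987) = 435.13 × 0.4317 = 187.85 W/m².

188 W/m²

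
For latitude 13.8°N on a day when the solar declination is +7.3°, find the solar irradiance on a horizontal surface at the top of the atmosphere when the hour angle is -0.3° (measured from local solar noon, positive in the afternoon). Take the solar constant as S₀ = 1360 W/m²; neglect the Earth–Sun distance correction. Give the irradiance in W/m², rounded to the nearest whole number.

With φ = 13.8°, δ = 7.3°, H = -0.30°: sin φ sin δ = 0.0303, cos φ cos δ cos H = 0.9632, so cos θ_z = 0.9935.
Top-of-atmosphere irradiance = S₀ cos θ_z = 1360 × 0.9935 = 1351.16 W/m².

1351 W/m²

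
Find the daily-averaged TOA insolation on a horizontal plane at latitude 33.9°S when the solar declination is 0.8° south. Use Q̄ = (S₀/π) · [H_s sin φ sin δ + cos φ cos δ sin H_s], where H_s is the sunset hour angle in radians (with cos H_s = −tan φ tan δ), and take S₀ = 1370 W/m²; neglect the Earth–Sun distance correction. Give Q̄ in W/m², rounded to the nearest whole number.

The sunset hour angle satisfies cos H_s = −tan φ tan δ = -0.0094, giving H_s = 90.54°. In radians, H_s = 1.5802.
H_s sin φ sin δ = 1.5802 × -0.5577 × -0.0140 = 0.0123.
cos φ cos δ sin H_s = 0.8300 × 0.9999 × 1.0000 = 0.8299.
Q̄ = (1370/π) × (0.0123 + 0.8299) = 436.08 × 0.8422 = 367.27 W/m².

367 W/m²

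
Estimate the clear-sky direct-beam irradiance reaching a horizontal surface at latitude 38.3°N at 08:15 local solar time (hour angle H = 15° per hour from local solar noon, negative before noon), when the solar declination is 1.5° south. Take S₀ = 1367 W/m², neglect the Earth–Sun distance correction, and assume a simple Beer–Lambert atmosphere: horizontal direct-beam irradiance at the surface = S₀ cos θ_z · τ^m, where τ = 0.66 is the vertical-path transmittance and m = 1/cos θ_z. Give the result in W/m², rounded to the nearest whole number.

Hour angle H = 15° × (8.25 − 12) = -56.25°.
cos θ_z = sin(38.3°) sin(-1.5°) + cos(38.3°) cos(-1.5°) cos(-56.25°) = -0.0162 + 0.4358 = 0.4196.
Air mass m = 1/cos θ_z = 1/0.4196 = 2.383; τ^m = 0.66^2.383 = 0.3715.
Surface direct beam = 1367 × 0.4196 × 0.3715 = 213.09 W/m².

213 W/m²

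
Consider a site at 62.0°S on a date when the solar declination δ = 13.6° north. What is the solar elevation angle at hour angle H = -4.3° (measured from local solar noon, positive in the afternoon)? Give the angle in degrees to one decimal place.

14.3°

cos θ_z = sin φ sin δ + cos φ cos δ cos H = (-0.8829)(0.2351) + (0.4695)(0.9720)(0.9972) = 0.2475.
θ_z = arccos(0.2475) = 75.67°, so the elevation is 90° − 75.67° = 14.33°.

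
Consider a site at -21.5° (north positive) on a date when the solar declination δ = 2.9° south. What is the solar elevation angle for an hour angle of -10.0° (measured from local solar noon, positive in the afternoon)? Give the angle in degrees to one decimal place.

69.0°

cos θ_z = sin(-21.5°) sin(-2.9°) + cos(-21.5°) cos(-2.9°) cos(-10.00°) = 0.0185 + 0.9151 = 0.9336.
θ_z = arccos(0.9336) = 21.00°, so the elevation is 90° − 21.00° = 69.00°.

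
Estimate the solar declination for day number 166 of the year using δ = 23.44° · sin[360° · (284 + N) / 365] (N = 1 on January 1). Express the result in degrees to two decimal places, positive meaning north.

360 × (284 + 166) / 365 = 443.836°; sin(443.836°) = 0.9942.
δ = 23.44 × 0.9942 = 23.304° ≈ +23.30°.

+23.30°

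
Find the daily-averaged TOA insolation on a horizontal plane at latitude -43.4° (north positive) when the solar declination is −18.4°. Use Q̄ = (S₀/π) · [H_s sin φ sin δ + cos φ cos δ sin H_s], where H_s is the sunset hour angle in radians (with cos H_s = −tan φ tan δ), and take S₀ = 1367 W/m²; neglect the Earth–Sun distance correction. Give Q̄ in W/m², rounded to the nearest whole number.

−tan φ tan δ = −(-0.9457)(-0.3327) = -0.3146; H_s = arccos(-0.3146) = 108.34°. In radians, H_s = 1.8909.
H_s sin φ sin δ = 1.8909 × -0.6871 × -0.3156 = 0.4100.
cos φ cos δ sin H_s = 0.7266 × 0.9489 × 0.9492 = 0.6544.
Q̄ = (1367/π) × (0.4100 + 0.6544) = 435.13 × 1.0644 = 463.15 W/m².

463 W/m²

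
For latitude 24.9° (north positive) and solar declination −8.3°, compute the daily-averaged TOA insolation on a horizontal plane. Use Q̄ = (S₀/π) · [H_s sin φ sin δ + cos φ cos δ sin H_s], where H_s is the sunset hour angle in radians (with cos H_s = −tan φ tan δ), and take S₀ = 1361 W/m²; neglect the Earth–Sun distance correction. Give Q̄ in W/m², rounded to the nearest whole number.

348 W/m²

cos H_s = −tan(24.9°) · tan(-8.3°) = 0.0677, so H_s = arccos(0.0677) = 86.12°. In radians, H_s = 1.5031.
H_s sin φ sin δ = 1.5031 × 0.4210 × -0.1444 = -0.0914.
cos φ cos δ sin H_s = 0.9070 × 0.9895 × 0.9977 = 0.8954.
Q̄ = (1361/π) × (-0.0914 + 0.8954) = 433.22 × 0.8040 = 348.31 W/m².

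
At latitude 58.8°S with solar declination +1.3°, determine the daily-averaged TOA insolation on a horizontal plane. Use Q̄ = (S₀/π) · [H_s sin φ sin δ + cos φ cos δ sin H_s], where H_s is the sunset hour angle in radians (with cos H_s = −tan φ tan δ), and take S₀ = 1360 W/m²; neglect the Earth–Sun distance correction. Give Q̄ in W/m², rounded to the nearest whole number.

The sunset hour angle satisfies cos H_s = −tan φ tan δ = 0.0375, giving H_s = 87.85°. In radians, H_s = 1.5333.
H_s sin φ sin δ = 1.5333 × -0.8554 × 0.0227 = -0.0298.
cos φ cos δ sin H_s = 0.5180 × 0.9997 × 0.9993 = 0.5175.
Q̄ = (1360/π) × (-0.0298 + 0.5175) = 432.90 × 0.4877 = 211.13 W/m².

211 W/m²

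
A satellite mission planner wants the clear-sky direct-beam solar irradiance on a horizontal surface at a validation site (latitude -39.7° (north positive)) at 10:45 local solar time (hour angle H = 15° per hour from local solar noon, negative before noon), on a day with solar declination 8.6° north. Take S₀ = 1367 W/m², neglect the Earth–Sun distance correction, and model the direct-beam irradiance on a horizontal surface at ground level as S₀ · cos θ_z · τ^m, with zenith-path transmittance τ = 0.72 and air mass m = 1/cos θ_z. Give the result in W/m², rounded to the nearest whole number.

Hour angle H = 15° × (10.75 − 12) = -18.75°.
With φ = -39.7°, δ = 8.6°, H = -18.75°: sin φ sin δ = -0.0955, cos φ cos δ cos H = 0.7204, so cos θ_z = 0.6249.
Air mass m = 1/cos θ_z = 1/0.6249 = 1.600; τ^m = 0.72^1.600 = 0.5912.
Surface direct beam = 1367 × 0.6249 × 0.5912 = 505.03 W/m².

505 W/m²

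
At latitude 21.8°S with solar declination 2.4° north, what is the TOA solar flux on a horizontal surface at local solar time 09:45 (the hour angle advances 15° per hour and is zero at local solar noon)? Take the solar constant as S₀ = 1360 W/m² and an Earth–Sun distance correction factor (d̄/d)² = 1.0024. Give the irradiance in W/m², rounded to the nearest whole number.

Hour angle H = 15° × (9.75 − 12) = -33.75°.
With φ = -21.8°, δ = 2.4°, H = -33.75°: sin φ sin δ = -0.0156, cos φ cos δ cos H = 0.7713, so cos θ_z = 0.7557.
Top-of-atmosphere irradiance = S₀ (d̄/d)² cos θ_z = 1360 × 1.0024 × 0.7557 = 1030.22 W/m².

1030 W/m²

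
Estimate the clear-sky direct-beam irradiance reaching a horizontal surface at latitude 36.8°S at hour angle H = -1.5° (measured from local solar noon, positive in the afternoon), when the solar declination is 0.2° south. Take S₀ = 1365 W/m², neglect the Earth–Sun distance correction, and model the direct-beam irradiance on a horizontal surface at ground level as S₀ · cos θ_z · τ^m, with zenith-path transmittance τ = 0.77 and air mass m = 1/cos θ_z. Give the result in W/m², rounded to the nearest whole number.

791 W/m²

cos θ_z = sin(-36.8°) sin(-0.2°) + cos(-36.8°) cos(-0.2°) cos(-1.50°) = 0.0021 + 0.8005 = 0.8026.
Air mass m = 1/cos θ_z = 1/0.8026 = 1.246; τ^m = 0.77^1.246 = 0.7221.
Surface direct beam = 1365 × 0.8026 × 0.7221 = 791.10 W/m².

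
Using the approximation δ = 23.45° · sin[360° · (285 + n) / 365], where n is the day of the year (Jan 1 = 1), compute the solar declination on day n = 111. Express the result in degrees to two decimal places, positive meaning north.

+11.93°

360 × (285 + 111) / 365 = 390.575°; sin(390.575°) = 0.5087.
δ = 23.45 × 0.5087 = 11.929° ≈ +11.93°.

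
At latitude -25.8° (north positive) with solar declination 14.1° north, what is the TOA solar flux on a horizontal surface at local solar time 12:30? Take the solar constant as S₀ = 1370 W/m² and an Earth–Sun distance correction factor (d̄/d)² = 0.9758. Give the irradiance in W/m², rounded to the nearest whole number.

Hour angle H = 15° × (12.5 − 12) = 7.50°.
cos θ_z = sin(-25.8°) sin(14.1°) + cos(-25.8°) cos(14.1°) cos(7.50°) = -0.1060 + 0.8657 = 0.7597.
Top-of-atmosphere irradiance = S₀ (d̄/d)² cos θ_z = 1370 × 0.9758 × 0.7597 = 1015.60 W/m².

1016 W/m²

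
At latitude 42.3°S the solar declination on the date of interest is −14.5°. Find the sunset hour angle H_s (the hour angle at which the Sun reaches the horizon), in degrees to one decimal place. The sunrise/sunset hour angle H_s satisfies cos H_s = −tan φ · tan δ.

103.6°

cos H_s = −tan(-42.3°) · tan(-14.5°) = -0.2353, so H_s = arccos(-0.2353) = 103.61°.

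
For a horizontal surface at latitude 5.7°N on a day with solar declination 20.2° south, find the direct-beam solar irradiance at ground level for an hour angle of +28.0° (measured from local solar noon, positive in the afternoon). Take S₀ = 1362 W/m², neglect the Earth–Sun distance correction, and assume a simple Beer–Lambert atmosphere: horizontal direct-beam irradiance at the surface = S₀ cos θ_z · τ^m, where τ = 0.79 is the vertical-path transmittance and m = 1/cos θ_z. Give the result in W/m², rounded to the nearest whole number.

799 W/m²

With φ = 5.7°, δ = -20.2°, H = 28.00°: sin φ sin δ = -0.0343, cos φ cos δ cos H = 0.8245, so cos θ_z = 0.7902.
Air mass m = 1/cos θ_z = 1/0.7902 = 1.266; τ^m = 0.79^1.266 = 0.7420.
Surface direct beam = 1362 × 0.7902 × 0.7420 = 798.58 W/m².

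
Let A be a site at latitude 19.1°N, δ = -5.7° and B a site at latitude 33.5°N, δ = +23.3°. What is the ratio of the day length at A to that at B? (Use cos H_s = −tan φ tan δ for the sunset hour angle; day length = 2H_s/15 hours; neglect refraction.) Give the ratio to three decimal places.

0.826

A: H_s = arccos(−tan 19.1° · tan -5.7°) = 88.02°, so 2H_s/15 = 11.7360 h.
B: H_s = arccos(−tan 33.5° · tan 23.3°) = 106.56°, so 2H_s/15 = 14.2080 h.
Ratio A/B = 11.7360 / 14.2080 = 0.8260.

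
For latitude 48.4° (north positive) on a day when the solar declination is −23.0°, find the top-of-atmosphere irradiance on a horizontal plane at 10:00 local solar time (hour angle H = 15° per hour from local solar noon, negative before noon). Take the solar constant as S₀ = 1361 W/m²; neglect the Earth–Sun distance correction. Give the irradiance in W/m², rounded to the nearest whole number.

Hour angle H = 15° × (10 − 12) = -30.00°.
cos θ_z = sin φ sin δ + cos φ cos δ cos H = (0.7478)(-0.3907) + (0.6639)(0.9205)(0.8660) = 0.2371.
Top-of-atmosphere irradiance = S₀ cos θ_z = 1361 × 0.2371 = 322.69 W/m².

323 W/m²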